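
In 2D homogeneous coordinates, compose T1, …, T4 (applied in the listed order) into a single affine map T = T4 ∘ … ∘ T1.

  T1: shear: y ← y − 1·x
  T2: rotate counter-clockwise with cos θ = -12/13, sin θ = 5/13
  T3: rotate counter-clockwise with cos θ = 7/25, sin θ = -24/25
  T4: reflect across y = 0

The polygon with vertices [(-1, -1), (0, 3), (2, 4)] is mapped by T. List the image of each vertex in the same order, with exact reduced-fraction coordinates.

T1 shear: y ← y − 1·x: (-1, -1) → (-1, 0); (0, 3) → (0, 3); (2, 4) → (2, 2)
T2 rotate counter-clockwise with cos θ = -12/13, sin θ = 5/13: (-1, 0) → (12/13, -5/13); (0, 3) → (-15/13, -36/13); (2, 2) → (-34/13, -14/13)
T3 rotate counter-clockwise with cos θ = 7/25, sin θ = -24/25: (12/13, -5/13) → (-36/325, -323/325); (-15/13, -36/13) → (-969/325, 108/325); (-34/13, -14/13) → (-574/325, 718/325)
T4 reflect across y = 0: (-36/325, -323/325) → (-36/325, 323/325); (-969/325, 108/325) → (-969/325, -108/325); (-574/325, 718/325) → (-574/325, -718/325)

image vertices: (-36/325, 323/325), (-969/325, -108/325), (-574/325, -718/325)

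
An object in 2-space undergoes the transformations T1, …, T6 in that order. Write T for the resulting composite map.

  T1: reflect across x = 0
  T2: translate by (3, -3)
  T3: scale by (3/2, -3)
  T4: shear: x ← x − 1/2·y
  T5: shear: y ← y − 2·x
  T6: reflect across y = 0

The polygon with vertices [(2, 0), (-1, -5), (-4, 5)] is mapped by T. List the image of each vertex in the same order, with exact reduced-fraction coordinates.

image vertices: (-3, -15), (-6, -36), (27/2, 33)

T1 reflect across x = 0: (2, 0) → (-2, 0); (-1, -5) → (1, -5); (-4, 5) → (4, 5)
T2 translate by (3, -3): (-2, 0) → (1, -3); (1, -5) → (4, -8); (4, 5) → (7, 2)
T3 scale by (3/2, -3): (1, -3) → (3/2, 9); (4, -8) → (6, 24); (7, 2) → (21/2, -6)
T4 shear: x ← x − 1/2·y: (3/2, 9) → (-3, 9); (6, 24) → (-6, 24); (21/2, -6) → (27/2, -6)
T5 shear: y ← y − 2·x: (-3, 9) → (-3, 15); (-6, 24) → (-6, 36); (27/2, -6) → (27/2, -33)
T6 reflect across y = 0: (-3, 15) → (-3, -15); (-6, 36) → (-6, -36); (27/2, -33) → (27/2, 33)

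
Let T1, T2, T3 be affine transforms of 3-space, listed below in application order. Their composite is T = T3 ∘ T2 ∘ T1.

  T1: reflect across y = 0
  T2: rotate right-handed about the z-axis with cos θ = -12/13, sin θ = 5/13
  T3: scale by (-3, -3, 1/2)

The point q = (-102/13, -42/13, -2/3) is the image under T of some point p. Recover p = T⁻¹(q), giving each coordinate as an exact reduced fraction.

T1 = [1 0 0 0; 0 -1 0 0; 0 0 1 0; 0 0 0 1]
T2·T1 = [-12/13 5/13 0 0; 5/13 12/13 0 0; 0 0 1 0; 0 0 0 1]
T3·…·T1 = [36/13 -15/13 0 0; -15/13 -36/13 0 0; 0 0 1/2 0; 0 0 0 1]
det M = -9/2; M⁻¹ = [4/13 -5/39 0 0; -5/39 -4/13 0 0; 0 0 2 0; 0 0 0 1]
M⁻¹ · (-102/13, -42/13, -2/3)ᵀ = (-2, 2, -4/3)ᵀ

p = (-2, 2, -4/3)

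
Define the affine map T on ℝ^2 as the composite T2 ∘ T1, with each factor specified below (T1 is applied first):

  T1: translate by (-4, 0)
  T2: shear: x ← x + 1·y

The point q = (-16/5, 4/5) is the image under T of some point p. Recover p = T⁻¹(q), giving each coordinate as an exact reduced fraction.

T1 = [1 0 -4; 0 1 0; 0 0 1]
T2·T1 = [1 1 -4; 0 1 0; 0 0 1]
det M = 1; M⁻¹ = [1 -1 4; 0 1 0; 0 0 1]
M⁻¹ · (-16/5, 4/5)ᵀ = (0, 4/5)ᵀ

p = (0, 4/5)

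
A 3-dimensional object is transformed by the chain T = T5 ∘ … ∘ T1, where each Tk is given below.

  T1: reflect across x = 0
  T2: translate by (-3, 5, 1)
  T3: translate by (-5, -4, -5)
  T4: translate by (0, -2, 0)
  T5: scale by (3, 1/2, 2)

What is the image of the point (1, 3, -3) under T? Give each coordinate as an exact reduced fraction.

T(p) = (-27, 1, -14)

T1 reflect across x = 0: (1, 3, -3) → (-1, 3, -3)
T2 translate by (-3, 5, 1): (-1, 3, -3) → (-4, 8, -2)
T3 translate by (-5, -4, -5): (-4, 8, -2) → (-9, 4, -7)
T4 translate by (0, -2, 0): (-9, 4, -7) → (-9, 2, -7)
T5 scale by (3, 1/2, 2): (-9, 2, -7) → (-27, 1, -14)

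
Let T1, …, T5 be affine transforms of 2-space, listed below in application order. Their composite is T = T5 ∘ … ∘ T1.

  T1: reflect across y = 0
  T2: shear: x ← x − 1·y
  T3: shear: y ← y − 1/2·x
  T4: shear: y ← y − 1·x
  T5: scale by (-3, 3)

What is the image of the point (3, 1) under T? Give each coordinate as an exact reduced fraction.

T(p) = (-12, -21)

T1 reflect across y = 0: (3, 1) → (3, -1)
T2 shear: x ← x − 1·y: (3, -1) → (4, -1)
T3 shear: y ← y − 1/2·x: (4, -1) → (4, -3)
T4 shear: y ← y − 1·x: (4, -3) → (4, -7)
T5 scale by (-3, 3): (4, -7) → (-12, -21)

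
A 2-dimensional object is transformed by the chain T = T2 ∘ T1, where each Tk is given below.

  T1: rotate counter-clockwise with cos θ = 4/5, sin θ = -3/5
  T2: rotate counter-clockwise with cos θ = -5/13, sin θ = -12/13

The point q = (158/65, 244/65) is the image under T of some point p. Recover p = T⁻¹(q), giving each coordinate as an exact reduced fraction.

p = (-4, -2)

T1 = [4/5 3/5 0; -3/5 4/5 0; 0 0 1]
T2·T1 = [-56/65 33/65 0; -33/65 -56/65 0; 0 0 1]
det M = 1; M⁻¹ = [-56/65 -33/65 0; 33/65 -56/65 0; 0 0 1]
M⁻¹ · (158/65, 244/65)ᵀ = (-4, -2)ᵀ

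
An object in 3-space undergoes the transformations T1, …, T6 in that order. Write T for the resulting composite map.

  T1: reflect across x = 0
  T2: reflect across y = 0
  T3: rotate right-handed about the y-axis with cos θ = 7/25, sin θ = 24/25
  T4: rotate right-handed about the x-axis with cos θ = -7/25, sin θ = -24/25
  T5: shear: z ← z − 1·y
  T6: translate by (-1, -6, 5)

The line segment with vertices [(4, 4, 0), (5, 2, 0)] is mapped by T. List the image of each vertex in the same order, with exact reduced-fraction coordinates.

image vertices: (-53/25, -746/625, 1849/625), (-12/5, -104/125, 51/125)

T1 reflect across x = 0: (4, 4, 0) → (-4, 4, 0); (5, 2, 0) → (-5, 2, 0)
T2 reflect across y = 0: (-4, 4, 0) → (-4, -4, 0); (-5, 2, 0) → (-5, -2, 0)
T3 rotate right-handed about the y-axis with cos θ = 7/25, sin θ = 24/25: (-4, -4, 0) → (-28/25, -4, 96/25); (-5, -2, 0) → (-7/5, -2, 24/5)
T4 rotate right-handed about the x-axis with cos θ = -7/25, sin θ = -24/25: (-28/25, -4, 96/25) → (-28/25, 3004/625, 1728/625); (-7/5, -2, 24/5) → (-7/5, 646/125, 72/125)
T5 shear: z ← z − 1·y: (-28/25, 3004/625, 1728/625) → (-28/25, 3004/625, -1276/625); (-7/5, 646/125, 72/125) → (-7/5, 646/125, -574/125)
T6 translate by (-1, -6, 5): (-28/25, 3004/625, -1276/625) → (-53/25, -746/625, 1849/625); (-7/5, 646/125, -574/125) → (-12/5, -104/125, 51/125)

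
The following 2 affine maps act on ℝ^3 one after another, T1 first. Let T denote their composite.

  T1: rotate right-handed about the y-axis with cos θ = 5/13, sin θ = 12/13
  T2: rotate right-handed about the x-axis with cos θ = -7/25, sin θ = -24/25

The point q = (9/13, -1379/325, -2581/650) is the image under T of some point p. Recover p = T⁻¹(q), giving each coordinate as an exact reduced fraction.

T1 = [5/13 0 12/13 0; 0 1 0 0; -12/13 0 5/13 0; 0 0 0 1]
T2·T1 = [5/13 0 12/13 0; -288/325 -7/25 24/65 0; 84/325 -24/25 -7/65 0; 0 0 0 1]
det M = 1; M⁻¹ = [5/13 -288/325 84/325 0; 0 -7/25 -24/25 0; 12/13 24/65 -7/65 0; 0 0 0 1]
M⁻¹ · (9/13, -1379/325, -2581/650)ᵀ = (3, 5, -1/2)ᵀ

p = (3, 5, -1/2)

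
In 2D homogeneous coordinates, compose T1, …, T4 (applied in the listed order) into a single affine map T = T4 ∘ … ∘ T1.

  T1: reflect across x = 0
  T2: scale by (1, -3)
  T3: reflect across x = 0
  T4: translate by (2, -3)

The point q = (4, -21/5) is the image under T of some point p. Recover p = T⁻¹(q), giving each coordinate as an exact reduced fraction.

p = (2, 2/5)

T1 = [-1 0 0; 0 1 0; 0 0 1]
T2·T1 = [-1 0 0; 0 -3 0; 0 0 1]
T3·…·T1 = [1 0 0; 0 -3 0; 0 0 1]
T4·…·T1 = [1 0 2; 0 -3 -3; 0 0 1]
det M = -3; M⁻¹ = [1 0 -2; 0 -1/3 -1; 0 0 1]
M⁻¹ · (4, -21/5)ᵀ = (2, 2/5)ᵀ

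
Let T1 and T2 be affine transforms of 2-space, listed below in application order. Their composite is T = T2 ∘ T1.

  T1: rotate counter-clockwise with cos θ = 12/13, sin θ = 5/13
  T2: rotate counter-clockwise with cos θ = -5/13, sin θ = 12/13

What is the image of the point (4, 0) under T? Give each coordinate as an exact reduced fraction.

T1 rotate counter-clockwise with cos θ = 12/13, sin θ = 5/13: (4, 0) → (48/13, 20/13)
T2 rotate counter-clockwise with cos θ = -5/13, sin θ = 12/13: (48/13, 20/13) → (-480/169, 476/169)

T(p) = (-480/169, 476/169)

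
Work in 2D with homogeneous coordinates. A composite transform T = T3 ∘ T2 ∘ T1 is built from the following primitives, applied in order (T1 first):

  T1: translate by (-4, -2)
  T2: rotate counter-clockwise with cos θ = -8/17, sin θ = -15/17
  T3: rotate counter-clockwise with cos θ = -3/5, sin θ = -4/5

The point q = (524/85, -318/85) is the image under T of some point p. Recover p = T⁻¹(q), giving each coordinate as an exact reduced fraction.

T1 = [1 0 -4; 0 1 -2; 0 0 1]
T2·T1 = [-8/17 15/17 2/17; -15/17 -8/17 76/17; 0 0 1]
T3·…·T1 = [-36/85 -77/85 298/85; 77/85 -36/85 -236/85; 0 0 1]
det M = 1; M⁻¹ = [-36/85 77/85 4; -77/85 -36/85 2; 0 0 1]
M⁻¹ · (524/85, -318/85)ᵀ = (-2, -2)ᵀ

p = (-2, -2)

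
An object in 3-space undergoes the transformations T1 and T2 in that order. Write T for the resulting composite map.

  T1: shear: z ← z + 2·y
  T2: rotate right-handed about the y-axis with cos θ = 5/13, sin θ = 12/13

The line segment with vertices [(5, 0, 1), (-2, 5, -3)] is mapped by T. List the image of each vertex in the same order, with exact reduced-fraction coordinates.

T1 shear: z ← z + 2·y: (5, 0, 1) → (5, 0, 1); (-2, 5, -3) → (-2, 5, 7)
T2 rotate right-handed about the y-axis with cos θ = 5/13, sin θ = 12/13: (5, 0, 1) → (37/13, 0, -55/13); (-2, 5, 7) → (74/13, 5, 59/13)

image vertices: (37/13, 0, -55/13), (74/13, 5, 59/13)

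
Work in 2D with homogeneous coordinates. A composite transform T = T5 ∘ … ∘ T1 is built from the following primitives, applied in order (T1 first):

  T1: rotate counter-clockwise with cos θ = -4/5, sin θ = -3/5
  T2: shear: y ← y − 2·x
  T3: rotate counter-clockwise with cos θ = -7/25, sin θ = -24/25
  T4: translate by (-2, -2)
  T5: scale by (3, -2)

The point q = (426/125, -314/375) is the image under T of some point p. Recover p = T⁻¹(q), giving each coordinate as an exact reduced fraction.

T1 = [-4/5 3/5 0; -3/5 -4/5 0; 0 0 1]
T2·T1 = [-4/5 3/5 0; 1 -2 0; 0 0 1]
T3·…·T1 = [148/125 -261/125 0; 61/125 -2/125 0; 0 0 1]
T4·…·T1 = [148/125 -261/125 -2; 61/125 -2/125 -2; 0 0 1]
T5·…·T1 = [444/125 -783/125 -6; -122/125 4/125 4; 0 0 1]
det M = -6; M⁻¹ = [-2/375 -261/250 518/125; -61/375 -74/125 174/125; 0 0 1]
M⁻¹ · (426/125, -314/375)ᵀ = (5, 4/3)ᵀ

p = (5, 4/3)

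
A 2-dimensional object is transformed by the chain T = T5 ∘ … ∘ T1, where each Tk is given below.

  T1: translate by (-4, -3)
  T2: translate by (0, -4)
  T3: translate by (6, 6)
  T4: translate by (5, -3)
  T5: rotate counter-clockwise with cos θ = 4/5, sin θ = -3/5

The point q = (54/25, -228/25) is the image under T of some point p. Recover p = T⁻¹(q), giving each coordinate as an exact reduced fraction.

p = (1/5, -2)

T1 = [1 0 -4; 0 1 -3; 0 0 1]
T2·T1 = [1 0 -4; 0 1 -7; 0 0 1]
T3·…·T1 = [1 0 2; 0 1 -1; 0 0 1]
T4·…·T1 = [1 0 7; 0 1 -4; 0 0 1]
T5·…·T1 = [4/5 3/5 16/5; -3/5 4/5 -37/5; 0 0 1]
det M = 1; M⁻¹ = [4/5 -3/5 -7; 3/5 4/5 4; 0 0 1]
M⁻¹ · (54/25, -228/25)ᵀ = (1/5, -2)ᵀ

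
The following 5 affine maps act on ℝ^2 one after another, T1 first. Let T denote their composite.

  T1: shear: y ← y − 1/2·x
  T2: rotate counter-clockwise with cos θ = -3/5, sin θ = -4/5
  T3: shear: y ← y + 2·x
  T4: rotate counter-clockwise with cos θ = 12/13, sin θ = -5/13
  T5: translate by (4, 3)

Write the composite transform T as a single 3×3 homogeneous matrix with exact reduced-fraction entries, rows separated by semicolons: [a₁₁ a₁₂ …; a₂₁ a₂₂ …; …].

T = [-49/26 73/65 4; -25/13 8/13 3; 0 0 1]

T1 = [1 0 0; -1/2 1 0; 0 0 1]
T2·T1 = [-1 4/5 0; -1/2 -3/5 0; 0 0 1]
T3·…·T1 = [-1 4/5 0; -5/2 1 0; 0 0 1]
T4·…·T1 = [-49/26 73/65 0; -25/13 8/13 0; 0 0 1]
T5·…·T1 = [-49/26 73/65 4; -25/13 8/13 3; 0 0 1]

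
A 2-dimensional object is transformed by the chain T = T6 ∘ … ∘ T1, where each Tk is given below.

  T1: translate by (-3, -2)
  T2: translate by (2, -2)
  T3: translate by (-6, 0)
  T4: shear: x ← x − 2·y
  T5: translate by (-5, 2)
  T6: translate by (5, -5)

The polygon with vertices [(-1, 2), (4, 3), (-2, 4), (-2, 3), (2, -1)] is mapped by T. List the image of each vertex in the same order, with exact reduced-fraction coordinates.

T1 translate by (-3, -2): (-1, 2) → (-4, 0); (4, 3) → (1, 1); (-2, 4) → (-5, 2); (-2, 3) → (-5, 1); (2, -1) → (-1, -3)
T2 translate by (2, -2): (-4, 0) → (-2, -2); (1, 1) → (3, -1); (-5, 2) → (-3, 0); (-5, 1) → (-3, -1); (-1, -3) → (1, -5)
T3 translate by (-6, 0): (-2, -2) → (-8, -2); (3, -1) → (-3, -1); (-3, 0) → (-9, 0); (-3, -1) → (-9, -1); (1, -5) → (-5, -5)
T4 shear: x ← x − 2·y: (-8, -2) → (-4, -2); (-3, -1) → (-1, -1); (-9, 0) → (-9, 0); (-9, -1) → (-7, -1); (-5, -5) → (5, -5)
T5 translate by (-5, 2): (-4, -2) → (-9, 0); (-1, -1) → (-6, 1); (-9, 0) → (-14, 2); (-7, -1) → (-12, 1); (5, -5) → (0, -3)
T6 translate by (5, -5): (-9, 0) → (-4, -5); (-6, 1) → (-1, -4); (-14, 2) → (-9, -3); (-12, 1) → (-7, -4); (0, -3) → (5, -8)

image vertices: (-4, -5), (-1, -4), (-9, -3), (-7, -4), (5, -8)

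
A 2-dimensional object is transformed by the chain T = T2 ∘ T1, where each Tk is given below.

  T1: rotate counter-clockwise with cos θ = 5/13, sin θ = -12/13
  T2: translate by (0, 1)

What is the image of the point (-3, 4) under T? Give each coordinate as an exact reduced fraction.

T1 rotate counter-clockwise with cos θ = 5/13, sin θ = -12/13: (-3, 4) → (33/13, 56/13)
T2 translate by (0, 1): (33/13, 56/13) → (33/13, 69/13)

T(p) = (33/13, 69/13)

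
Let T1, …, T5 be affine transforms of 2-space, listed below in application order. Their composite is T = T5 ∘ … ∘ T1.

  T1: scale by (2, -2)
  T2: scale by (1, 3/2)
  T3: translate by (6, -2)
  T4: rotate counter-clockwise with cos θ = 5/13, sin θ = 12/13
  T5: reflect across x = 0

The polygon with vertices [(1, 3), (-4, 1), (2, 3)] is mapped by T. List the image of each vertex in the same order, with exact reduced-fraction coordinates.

T1 scale by (2, -2): (1, 3) → (2, -6); (-4, 1) → (-8, -2); (2, 3) → (4, -6)
T2 scale by (1, 3/2): (2, -6) → (2, -9); (-8, -2) → (-8, -3); (4, -6) → (4, -9)
T3 translate by (6, -2): (2, -9) → (8, -11); (-8, -3) → (-2, -5); (4, -9) → (10, -11)
T4 rotate counter-clockwise with cos θ = 5/13, sin θ = 12/13: (8, -11) → (172/13, 41/13); (-2, -5) → (50/13, -49/13); (10, -11) → (14, 5)
T5 reflect across x = 0: (172/13, 41/13) → (-172/13, 41/13); (50/13, -49/13) → (-50/13, -49/13); (14, 5) → (-14, 5)

image vertices: (-172/13, 41/13), (-50/13, -49/13), (-14, 5)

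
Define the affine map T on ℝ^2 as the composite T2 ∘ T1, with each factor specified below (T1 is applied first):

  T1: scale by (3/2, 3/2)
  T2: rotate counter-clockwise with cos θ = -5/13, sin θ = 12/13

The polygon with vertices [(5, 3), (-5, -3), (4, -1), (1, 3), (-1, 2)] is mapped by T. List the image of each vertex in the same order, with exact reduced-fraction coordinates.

image vertices: (-183/26, 135/26), (183/26, -135/26), (-12/13, 159/26), (-123/26, -9/26), (-57/26, -33/13)

T1 scale by (3/2, 3/2): (5, 3) → (15/2, 9/2); (-5, -3) → (-15/2, -9/2); (4, -1) → (6, -3/2); (1, 3) → (3/2, 9/2); (-1, 2) → (-3/2, 3)
T2 rotate counter-clockwise with cos θ = -5/13, sin θ = 12/13: (15/2, 9/2) → (-183/26, 135/26); (-15/2, -9/2) → (183/26, -135/26); (6, -3/2) → (-12/13, 159/26); (3/2, 9/2) → (-123/26, -9/26); (-3/2, 3) → (-57/26, -33/13)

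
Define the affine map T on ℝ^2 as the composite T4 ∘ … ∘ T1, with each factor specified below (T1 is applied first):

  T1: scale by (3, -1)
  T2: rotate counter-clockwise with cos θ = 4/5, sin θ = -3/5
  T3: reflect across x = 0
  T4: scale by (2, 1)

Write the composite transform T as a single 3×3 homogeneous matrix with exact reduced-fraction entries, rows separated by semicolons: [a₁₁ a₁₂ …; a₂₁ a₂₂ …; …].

T1 = [3 0 0; 0 -1 0; 0 0 1]
T2·T1 = [12/5 -3/5 0; -9/5 -4/5 0; 0 0 1]
T3·…·T1 = [-12/5 3/5 0; -9/5 -4/5 0; 0 0 1]
T4·…·T1 = [-24/5 6/5 0; -9/5 -4/5 0; 0 0 1]

T = [-24/5 6/5 0; -9/5 -4/5 0; 0 0 1]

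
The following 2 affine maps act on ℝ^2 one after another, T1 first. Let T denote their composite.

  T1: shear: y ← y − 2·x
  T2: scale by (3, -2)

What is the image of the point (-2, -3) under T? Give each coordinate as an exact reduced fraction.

T(p) = (-6, -2)

T1 shear: y ← y − 2·x: (-2, -3) → (-2, 1)
T2 scale by (3, -2): (-2, 1) → (-6, -2)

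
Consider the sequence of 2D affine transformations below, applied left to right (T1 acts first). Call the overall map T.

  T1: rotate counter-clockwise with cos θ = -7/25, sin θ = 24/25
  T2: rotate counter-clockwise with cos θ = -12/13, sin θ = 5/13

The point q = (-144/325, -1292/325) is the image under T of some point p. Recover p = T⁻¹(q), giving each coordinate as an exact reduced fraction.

T1 = [-7/25 -24/25 0; 24/25 -7/25 0; 0 0 1]
T2·T1 = [-36/325 323/325 0; -323/325 -36/325 0; 0 0 1]
det M = 1; M⁻¹ = [-36/325 -323/325 0; 323/325 -36/325 0; 0 0 1]
M⁻¹ · (-144/325, -1292/325)ᵀ = (4, 0)ᵀ

p = (4, 0)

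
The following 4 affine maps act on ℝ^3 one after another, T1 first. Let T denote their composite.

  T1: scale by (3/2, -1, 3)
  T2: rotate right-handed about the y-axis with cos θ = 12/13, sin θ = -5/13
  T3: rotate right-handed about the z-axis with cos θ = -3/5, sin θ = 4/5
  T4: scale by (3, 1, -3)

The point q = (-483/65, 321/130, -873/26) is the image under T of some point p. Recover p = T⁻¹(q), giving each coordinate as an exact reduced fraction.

p = (5, -1/2, 3)

T1 = [3/2 0 0 0; 0 -1 0 0; 0 0 3 0; 0 0 0 1]
T2·T1 = [18/13 0 -15/13 0; 0 -1 0 0; 15/26 0 36/13 0; 0 0 0 1]
T3·…·T1 = [-54/65 4/5 9/13 0; 72/65 3/5 -12/13 0; 15/26 0 36/13 0; 0 0 0 1]
T4·…·T1 = [-162/65 12/5 27/13 0; 72/65 3/5 -12/13 0; -45/26 0 -108/13 0; 0 0 0 1]
det M = 81/2; M⁻¹ = [-8/65 32/65 -10/117 0; 4/15 3/5 0 0; 1/39 -4/39 -4/39 0; 0 0 0 1]
M⁻¹ · (-483/65, 321/130, -873/26)ᵀ = (5, -1/2, 3)ᵀ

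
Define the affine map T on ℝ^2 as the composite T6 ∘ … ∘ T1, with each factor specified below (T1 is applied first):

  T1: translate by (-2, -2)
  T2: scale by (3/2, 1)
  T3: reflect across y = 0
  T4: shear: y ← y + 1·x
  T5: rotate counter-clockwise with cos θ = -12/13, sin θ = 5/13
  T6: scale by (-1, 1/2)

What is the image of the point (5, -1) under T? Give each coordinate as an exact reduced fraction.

T1 translate by (-2, -2): (5, -1) → (3, -3)
T2 scale by (3/2, 1): (3, -3) → (9/2, -3)
T3 reflect across y = 0: (9/2, -3) → (9/2, 3)
T4 shear: y ← y + 1·x: (9/2, 3) → (9/2, 15/2)
T5 rotate counter-clockwise with cos θ = -12/13, sin θ = 5/13: (9/2, 15/2) → (-183/26, -135/26)
T6 scale by (-1, 1/2): (-183/26, -135/26) → (183/26, -135/52)

T(p) = (183/26, -135/52)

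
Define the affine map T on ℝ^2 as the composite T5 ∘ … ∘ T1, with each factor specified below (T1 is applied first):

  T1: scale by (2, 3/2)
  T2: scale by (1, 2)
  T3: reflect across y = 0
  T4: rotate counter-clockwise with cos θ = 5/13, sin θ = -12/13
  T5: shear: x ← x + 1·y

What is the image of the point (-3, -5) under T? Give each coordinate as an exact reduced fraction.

T1 scale by (2, 3/2): (-3, -5) → (-6, -15/2)
T2 scale by (1, 2): (-6, -15/2) → (-6, -15)
T3 reflect across y = 0: (-6, -15) → (-6, 15)
T4 rotate counter-clockwise with cos θ = 5/13, sin θ = -12/13: (-6, 15) → (150/13, 147/13)
T5 shear: x ← x + 1·y: (150/13, 147/13) → (297/13, 147/13)

T(p) = (297/13, 147/13)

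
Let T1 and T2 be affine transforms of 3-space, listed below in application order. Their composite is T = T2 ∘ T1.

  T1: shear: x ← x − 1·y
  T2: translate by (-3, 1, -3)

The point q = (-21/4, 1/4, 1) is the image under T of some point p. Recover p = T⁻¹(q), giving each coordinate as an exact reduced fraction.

T1 = [1 -1 0 0; 0 1 0 0; 0 0 1 0; 0 0 0 1]
T2·T1 = [1 -1 0 -3; 0 1 0 1; 0 0 1 -3; 0 0 0 1]
det M = 1; M⁻¹ = [1 1 0 2; 0 1 0 -1; 0 0 1 3; 0 0 0 1]
M⁻¹ · (-21/4, 1/4, 1)ᵀ = (-3, -3/4, 4)ᵀ

p = (-3, -3/4, 4)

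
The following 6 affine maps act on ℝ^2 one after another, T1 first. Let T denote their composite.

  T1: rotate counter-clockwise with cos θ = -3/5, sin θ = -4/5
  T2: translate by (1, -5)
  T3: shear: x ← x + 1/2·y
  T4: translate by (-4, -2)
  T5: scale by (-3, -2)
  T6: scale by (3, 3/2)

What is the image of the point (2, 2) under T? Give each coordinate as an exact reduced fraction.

T1 rotate counter-clockwise with cos θ = -3/5, sin θ = -4/5: (2, 2) → (2/5, -14/5)
T2 translate by (1, -5): (2/5, -14/5) → (7/5, -39/5)
T3 shear: x ← x + 1/2·y: (7/5, -39/5) → (-5/2, -39/5)
T4 translate by (-4, -2): (-5/2, -39/5) → (-13/2, -49/5)
T5 scale by (-3, -2): (-13/2, -49/5) → (39/2, 98/5)
T6 scale by (3, 3/2): (39/2, 98/5) → (117/2, 147/5)

T(p) = (117/2, 147/5)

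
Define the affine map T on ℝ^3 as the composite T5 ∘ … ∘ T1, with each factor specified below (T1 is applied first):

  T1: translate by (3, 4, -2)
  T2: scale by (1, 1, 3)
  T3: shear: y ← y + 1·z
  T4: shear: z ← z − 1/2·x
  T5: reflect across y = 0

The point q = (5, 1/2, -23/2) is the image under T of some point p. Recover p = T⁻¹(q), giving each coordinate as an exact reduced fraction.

T1 = [1 0 0 3; 0 1 0 4; 0 0 1 -2; 0 0 0 1]
T2·T1 = [1 0 0 3; 0 1 0 4; 0 0 3 -6; 0 0 0 1]
T3·…·T1 = [1 0 0 3; 0 1 3 -2; 0 0 3 -6; 0 0 0 1]
T4·…·T1 = [1 0 0 3; 0 1 3 -2; -1/2 0 3 -15/2; 0 0 0 1]
T5·…·T1 = [1 0 0 3; 0 -1 -3 2; -1/2 0 3 -15/2; 0 0 0 1]
det M = -3; M⁻¹ = [1 0 0 -3; -1/2 -1 -1 -4; 1/6 0 1/3 2; 0 0 0 1]
M⁻¹ · (5, 1/2, -23/2)ᵀ = (2, 9/2, -1)ᵀ

p = (2, 9/2, -1)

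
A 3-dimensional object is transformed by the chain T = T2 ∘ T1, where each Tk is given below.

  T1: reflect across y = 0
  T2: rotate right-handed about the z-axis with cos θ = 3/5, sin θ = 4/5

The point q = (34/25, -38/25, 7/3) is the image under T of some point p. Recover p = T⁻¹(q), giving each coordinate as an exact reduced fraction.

p = (-2/5, 2, 7/3)

T1 = [1 0 0 0; 0 -1 0 0; 0 0 1 0; 0 0 0 1]
T2·T1 = [3/5 4/5 0 0; 4/5 -3/5 0 0; 0 0 1 0; 0 0 0 1]
det M = -1; M⁻¹ = [3/5 4/5 0 0; 4/5 -3/5 0 0; 0 0 1 0; 0 0 0 1]
M⁻¹ · (34/25, -38/25, 7/3)ᵀ = (-2/5, 2, 7/3)ᵀ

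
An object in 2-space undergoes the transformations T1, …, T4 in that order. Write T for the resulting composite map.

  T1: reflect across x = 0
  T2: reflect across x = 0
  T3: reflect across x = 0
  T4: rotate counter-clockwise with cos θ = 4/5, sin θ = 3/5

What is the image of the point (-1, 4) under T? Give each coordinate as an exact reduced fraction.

T1 reflect across x = 0: (-1, 4) → (1, 4)
T2 reflect across x = 0: (1, 4) → (-1, 4)
T3 reflect across x = 0: (-1, 4) → (1, 4)
T4 rotate counter-clockwise with cos θ = 4/5, sin θ = 3/5: (1, 4) → (-8/5, 19/5)

T(p) = (-8/5, 19/5)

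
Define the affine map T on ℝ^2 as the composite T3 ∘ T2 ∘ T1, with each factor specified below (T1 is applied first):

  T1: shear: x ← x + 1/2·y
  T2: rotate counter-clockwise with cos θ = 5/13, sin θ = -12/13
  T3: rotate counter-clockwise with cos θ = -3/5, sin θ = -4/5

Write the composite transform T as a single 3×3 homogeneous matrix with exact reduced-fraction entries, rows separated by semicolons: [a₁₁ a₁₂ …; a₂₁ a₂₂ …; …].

T = [-63/65 -19/26 0; 16/65 -11/13 0; 0 0 1]

T1 = [1 1/2 0; 0 1 0; 0 0 1]
T2·T1 = [5/13 29/26 0; -12/13 -1/13 0; 0 0 1]
T3·…·T1 = [-63/65 -19/26 0; 16/65 -11/13 0; 0 0 1]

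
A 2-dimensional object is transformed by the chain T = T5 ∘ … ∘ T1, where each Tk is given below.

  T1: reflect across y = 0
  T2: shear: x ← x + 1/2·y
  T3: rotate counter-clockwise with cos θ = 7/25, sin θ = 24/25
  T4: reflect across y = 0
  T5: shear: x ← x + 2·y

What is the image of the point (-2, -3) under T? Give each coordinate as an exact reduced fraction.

T1 reflect across y = 0: (-2, -3) → (-2, 3)
T2 shear: x ← x + 1/2·y: (-2, 3) → (-1/2, 3)
T3 rotate counter-clockwise with cos θ = 7/25, sin θ = 24/25: (-1/2, 3) → (-151/50, 9/25)
T4 reflect across y = 0: (-151/50, 9/25) → (-151/50, -9/25)
T5 shear: x ← x + 2·y: (-151/50, -9/25) → (-187/50, -9/25)

T(p) = (-187/50, -9/25)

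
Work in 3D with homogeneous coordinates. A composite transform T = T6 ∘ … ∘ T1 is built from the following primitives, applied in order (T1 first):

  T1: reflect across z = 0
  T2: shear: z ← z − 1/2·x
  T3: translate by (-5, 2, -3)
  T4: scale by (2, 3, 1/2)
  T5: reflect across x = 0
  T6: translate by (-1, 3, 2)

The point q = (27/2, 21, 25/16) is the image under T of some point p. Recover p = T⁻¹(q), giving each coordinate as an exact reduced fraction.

T1 = [1 0 0 0; 0 1 0 0; 0 0 -1 0; 0 0 0 1]
T2·T1 = [1 0 0 0; 0 1 0 0; -1/2 0 -1 0; 0 0 0 1]
T3·…·T1 = [1 0 0 -5; 0 1 0 2; -1/2 0 -1 -3; 0 0 0 1]
T4·…·T1 = [2 0 0 -10; 0 3 0 6; -1/4 0 -1/2 -3/2; 0 0 0 1]
T5·…·T1 = [-2 0 0 10; 0 3 0 6; -1/4 0 -1/2 -3/2; 0 0 0 1]
T6·…·T1 = [-2 0 0 9; 0 3 0 9; -1/4 0 -1/2 1/2; 0 0 0 1]
det M = 3; M⁻¹ = [-1/2 0 0 9/2; 0 1/3 0 -3; 1/4 0 -2 -5/4; 0 0 0 1]
M⁻¹ · (27/2, 21, 25/16)ᵀ = (-9/4, 4, -1)ᵀ

p = (-9/4, 4, -1)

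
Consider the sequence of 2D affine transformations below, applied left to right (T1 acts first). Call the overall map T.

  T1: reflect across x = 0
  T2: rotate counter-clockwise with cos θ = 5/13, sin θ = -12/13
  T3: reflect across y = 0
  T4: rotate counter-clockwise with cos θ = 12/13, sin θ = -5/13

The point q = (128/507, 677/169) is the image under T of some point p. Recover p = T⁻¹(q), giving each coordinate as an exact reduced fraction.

p = (-3, -8/3)

T1 = [-1 0 0; 0 1 0; 0 0 1]
T2·T1 = [-5/13 12/13 0; 12/13 5/13 0; 0 0 1]
T3·…·T1 = [-5/13 12/13 0; -12/13 -5/13 0; 0 0 1]
T4·…·T1 = [-120/169 119/169 0; -119/169 -120/169 0; 0 0 1]
det M = 1; M⁻¹ = [-120/169 -119/169 0; 119/169 -120/169 0; 0 0 1]
M⁻¹ · (128/507, 677/169)ᵀ = (-3, -8/3)ᵀ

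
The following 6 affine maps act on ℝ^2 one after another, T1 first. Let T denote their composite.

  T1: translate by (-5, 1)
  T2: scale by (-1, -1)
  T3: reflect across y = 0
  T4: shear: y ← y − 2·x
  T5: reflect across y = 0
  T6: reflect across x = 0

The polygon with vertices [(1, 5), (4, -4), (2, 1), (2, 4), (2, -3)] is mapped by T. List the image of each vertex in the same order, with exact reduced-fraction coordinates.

image vertices: (-4, 2), (-1, 5), (-3, 4), (-3, 1), (-3, 8)

T1 translate by (-5, 1): (1, 5) → (-4, 6); (4, -4) → (-1, -3); (2, 1) → (-3, 2); (2, 4) → (-3, 5); (2, -3) → (-3, -2)
T2 scale by (-1, -1): (-4, 6) → (4, -6); (-1, -3) → (1, 3); (-3, 2) → (3, -2); (-3, 5) → (3, -5); (-3, -2) → (3, 2)
T3 reflect across y = 0: (4, -6) → (4, 6); (1, 3) → (1, -3); (3, -2) → (3, 2); (3, -5) → (3, 5); (3, 2) → (3, -2)
T4 shear: y ← y − 2·x: (4, 6) → (4, -2); (1, -3) → (1, -5); (3, 2) → (3, -4); (3, 5) → (3, -1); (3, -2) → (3, -8)
T5 reflect across y = 0: (4, -2) → (4, 2); (1, -5) → (1, 5); (3, -4) → (3, 4); (3, -1) → (3, 1); (3, -8) → (3, 8)
T6 reflect across x = 0: (4, 2) → (-4, 2); (1, 5) → (-1, 5); (3, 4) → (-3, 4); (3, 1) → (-3, 1); (3, 8) → (-3, 8)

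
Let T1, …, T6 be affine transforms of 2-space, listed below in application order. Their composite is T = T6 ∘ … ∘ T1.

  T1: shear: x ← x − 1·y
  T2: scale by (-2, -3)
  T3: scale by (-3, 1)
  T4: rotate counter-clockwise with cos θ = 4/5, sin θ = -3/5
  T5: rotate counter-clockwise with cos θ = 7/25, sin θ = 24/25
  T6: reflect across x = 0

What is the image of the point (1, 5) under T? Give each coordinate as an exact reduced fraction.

T1 shear: x ← x − 1·y: (1, 5) → (-4, 5)
T2 scale by (-2, -3): (-4, 5) → (8, -15)
T3 scale by (-3, 1): (8, -15) → (-24, -15)
T4 rotate counter-clockwise with cos θ = 4/5, sin θ = -3/5: (-24, -15) → (-141/5, 12/5)
T5 rotate counter-clockwise with cos θ = 7/25, sin θ = 24/25: (-141/5, 12/5) → (-51/5, -132/5)
T6 reflect across x = 0: (-51/5, -132/5) → (51/5, -132/5)

T(p) = (51/5, -132/5)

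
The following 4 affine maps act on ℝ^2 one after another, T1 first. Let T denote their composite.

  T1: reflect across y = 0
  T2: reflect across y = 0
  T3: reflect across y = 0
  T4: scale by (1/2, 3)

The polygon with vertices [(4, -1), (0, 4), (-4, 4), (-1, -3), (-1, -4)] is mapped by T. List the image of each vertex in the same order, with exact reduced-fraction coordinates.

image vertices: (2, 3), (0, -12), (-2, -12), (-1/2, 9), (-1/2, 12)

T1 reflect across y = 0: (4, -1) → (4, 1); (0, 4) → (0, -4); (-4, 4) → (-4, -4); (-1, -3) → (-1, 3); (-1, -4) → (-1, 4)
T2 reflect across y = 0: (4, 1) → (4, -1); (0, -4) → (0, 4); (-4, -4) → (-4, 4); (-1, 3) → (-1, -3); (-1, 4) → (-1, -4)
T3 reflect across y = 0: (4, -1) → (4, 1); (0, 4) → (0, -4); (-4, 4) → (-4, -4); (-1, -3) → (-1, 3); (-1, -4) → (-1, 4)
T4 scale by (1/2, 3): (4, 1) → (2, 3); (0, -4) → (0, -12); (-4, -4) → (-2, -12); (-1, 3) → (-1/2, 9); (-1, 4) → (-1/2, 12)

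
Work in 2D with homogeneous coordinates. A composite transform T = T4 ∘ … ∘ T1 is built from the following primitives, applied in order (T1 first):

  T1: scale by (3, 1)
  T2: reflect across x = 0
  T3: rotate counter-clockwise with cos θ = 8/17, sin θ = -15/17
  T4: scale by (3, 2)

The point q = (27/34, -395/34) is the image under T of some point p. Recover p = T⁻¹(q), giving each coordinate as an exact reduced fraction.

p = (-7/4, -5/2)

T1 = [3 0 0; 0 1 0; 0 0 1]
T2·T1 = [-3 0 0; 0 1 0; 0 0 1]
T3·…·T1 = [-24/17 15/17 0; 45/17 8/17 0; 0 0 1]
T4·…·T1 = [-72/17 45/17 0; 90/17 16/17 0; 0 0 1]
det M = -18; M⁻¹ = [-8/153 5/34 0; 5/17 4/17 0; 0 0 1]
M⁻¹ · (27/34, -395/34)ᵀ = (-7/4, -5/2)ᵀ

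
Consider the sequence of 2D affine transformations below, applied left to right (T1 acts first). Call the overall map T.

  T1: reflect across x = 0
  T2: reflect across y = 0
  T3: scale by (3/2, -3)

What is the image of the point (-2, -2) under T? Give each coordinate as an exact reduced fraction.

T1 reflect across x = 0: (-2, -2) → (2, -2)
T2 reflect across y = 0: (2, -2) → (2, 2)
T3 scale by (3/2, -3): (2, 2) → (3, -6)

T(p) = (3, -6)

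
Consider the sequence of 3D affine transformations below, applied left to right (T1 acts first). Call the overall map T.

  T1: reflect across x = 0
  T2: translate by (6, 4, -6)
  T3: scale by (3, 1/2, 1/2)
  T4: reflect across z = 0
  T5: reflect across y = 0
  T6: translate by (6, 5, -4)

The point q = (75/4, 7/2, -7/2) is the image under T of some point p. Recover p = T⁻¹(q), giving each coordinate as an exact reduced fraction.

p = (7/4, -1, 5)

T1 = [-1 0 0 0; 0 1 0 0; 0 0 1 0; 0 0 0 1]
T2·T1 = [-1 0 0 6; 0 1 0 4; 0 0 1 -6; 0 0 0 1]
T3·…·T1 = [-3 0 0 18; 0 1/2 0 2; 0 0 1/2 -3; 0 0 0 1]
T4·…·T1 = [-3 0 0 18; 0 1/2 0 2; 0 0 -1/2 3; 0 0 0 1]
T5·…·T1 = [-3 0 0 18; 0 -1/2 0 -2; 0 0 -1/2 3; 0 0 0 1]
T6·…·T1 = [-3 0 0 24; 0 -1/2 0 3; 0 0 -1/2 -1; 0 0 0 1]
det M = -3/4; M⁻¹ = [-1/3 0 0 8; 0 -2 0 6; 0 0 -2 -2; 0 0 0 1]
M⁻¹ · (75/4, 7/2, -7/2)ᵀ = (7/4, -1, 5)ᵀ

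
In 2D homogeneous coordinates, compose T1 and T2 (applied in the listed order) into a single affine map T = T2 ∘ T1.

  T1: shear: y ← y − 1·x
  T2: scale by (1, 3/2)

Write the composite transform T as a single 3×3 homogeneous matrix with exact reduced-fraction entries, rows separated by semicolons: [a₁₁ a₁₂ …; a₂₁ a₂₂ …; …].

T = [1 0 0; -3/2 3/2 0; 0 0 1]

T1 = [1 0 0; -1 1 0; 0 0 1]
T2·T1 = [1 0 0; -3/2 3/2 0; 0 0 1]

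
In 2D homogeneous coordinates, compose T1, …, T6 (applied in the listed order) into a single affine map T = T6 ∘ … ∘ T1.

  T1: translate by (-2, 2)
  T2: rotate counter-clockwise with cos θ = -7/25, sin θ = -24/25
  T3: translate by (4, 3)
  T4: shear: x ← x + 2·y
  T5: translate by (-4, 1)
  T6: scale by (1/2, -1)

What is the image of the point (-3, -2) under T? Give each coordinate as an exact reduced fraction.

T1 translate by (-2, 2): (-3, -2) → (-5, 0)
T2 rotate counter-clockwise with cos θ = -7/25, sin θ = -24/25: (-5, 0) → (7/5, 24/5)
T3 translate by (4, 3): (7/5, 24/5) → (27/5, 39/5)
T4 shear: x ← x + 2·y: (27/5, 39/5) → (21, 39/5)
T5 translate by (-4, 1): (21, 39/5) → (17, 44/5)
T6 scale by (1/2, -1): (17, 44/5) → (17/2, -44/5)

T(p) = (17/2, -44/5)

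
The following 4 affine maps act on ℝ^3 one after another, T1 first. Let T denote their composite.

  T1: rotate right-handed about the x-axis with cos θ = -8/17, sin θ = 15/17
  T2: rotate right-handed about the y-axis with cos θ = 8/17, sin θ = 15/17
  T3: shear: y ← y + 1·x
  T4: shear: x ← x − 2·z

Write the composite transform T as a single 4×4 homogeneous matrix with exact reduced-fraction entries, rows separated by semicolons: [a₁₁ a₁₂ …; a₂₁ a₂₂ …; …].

T1 = [1 0 0 0; 0 -8/17 -15/17 0; 0 15/17 -8/17 0; 0 0 0 1]
T2·T1 = [8/17 225/289 -120/289 0; 0 -8/17 -15/17 0; -15/17 120/289 -64/289 0; 0 0 0 1]
T3·…·T1 = [8/17 225/289 -120/289 0; 8/17 89/289 -375/289 0; -15/17 120/289 -64/289 0; 0 0 0 1]
T4·…·T1 = [38/17 -15/289 8/289 0; 8/17 89/289 -375/289 0; -15/17 120/289 -64/289 0; 0 0 0 1]

T = [38/17 -15/289 8/289 0; 8/17 89/289 -375/289 0; -15/17 120/289 -64/289 0; 0 0 0 1]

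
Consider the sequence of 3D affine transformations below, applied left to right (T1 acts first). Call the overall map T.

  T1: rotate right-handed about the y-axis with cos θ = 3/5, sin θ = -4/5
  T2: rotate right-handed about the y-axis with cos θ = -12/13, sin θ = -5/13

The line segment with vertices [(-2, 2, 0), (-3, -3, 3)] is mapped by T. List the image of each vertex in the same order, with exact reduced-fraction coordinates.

image vertices: (112/65, 2, 66/65), (267/65, -3, -69/65)

T1 rotate right-handed about the y-axis with cos θ = 3/5, sin θ = -4/5: (-2, 2, 0) → (-6/5, 2, -8/5); (-3, -3, 3) → (-21/5, -3, -3/5)
T2 rotate right-handed about the y-axis with cos θ = -12/13, sin θ = -5/13: (-6/5, 2, -8/5) → (112/65, 2, 66/65); (-21/5, -3, -3/5) → (267/65, -3, -69/65)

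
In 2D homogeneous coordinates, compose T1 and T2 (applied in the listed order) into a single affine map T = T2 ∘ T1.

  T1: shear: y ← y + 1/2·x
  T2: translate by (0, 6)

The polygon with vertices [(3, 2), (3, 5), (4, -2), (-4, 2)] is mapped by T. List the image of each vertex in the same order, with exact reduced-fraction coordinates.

T1 shear: y ← y + 1/2·x: (3, 2) → (3, 7/2); (3, 5) → (3, 13/2); (4, -2) → (4, 0); (-4, 2) → (-4, 0)
T2 translate by (0, 6): (3, 7/2) → (3, 19/2); (3, 13/2) → (3, 25/2); (4, 0) → (4, 6); (-4, 0) → (-4, 6)

image vertices: (3, 19/2), (3, 25/2), (4, 6), (-4, 6)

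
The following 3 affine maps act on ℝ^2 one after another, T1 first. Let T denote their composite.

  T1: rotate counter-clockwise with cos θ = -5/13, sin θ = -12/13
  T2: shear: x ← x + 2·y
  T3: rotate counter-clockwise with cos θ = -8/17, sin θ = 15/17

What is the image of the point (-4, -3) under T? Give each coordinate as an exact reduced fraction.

T1 rotate counter-clockwise with cos θ = -5/13, sin θ = -12/13: (-4, -3) → (-16/13, 63/13)
T2 shear: x ← x + 2·y: (-16/13, 63/13) → (110/13, 63/13)
T3 rotate counter-clockwise with cos θ = -8/17, sin θ = 15/17: (110/13, 63/13) → (-1825/221, 1146/221)

T(p) = (-1825/221, 1146/221)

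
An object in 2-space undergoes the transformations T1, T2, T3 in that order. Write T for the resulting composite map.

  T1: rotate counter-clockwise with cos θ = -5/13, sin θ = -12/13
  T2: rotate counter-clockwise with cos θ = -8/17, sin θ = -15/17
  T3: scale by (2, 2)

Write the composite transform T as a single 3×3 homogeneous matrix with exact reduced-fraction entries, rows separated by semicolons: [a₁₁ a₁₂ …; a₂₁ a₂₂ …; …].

T1 = [-5/13 12/13 0; -12/13 -5/13 0; 0 0 1]
T2·T1 = [-140/221 -171/221 0; 171/221 -140/221 0; 0 0 1]
T3·…·T1 = [-280/221 -342/221 0; 342/221 -280/221 0; 0 0 1]

T = [-280/221 -342/221 0; 342/221 -280/221 0; 0 0 1]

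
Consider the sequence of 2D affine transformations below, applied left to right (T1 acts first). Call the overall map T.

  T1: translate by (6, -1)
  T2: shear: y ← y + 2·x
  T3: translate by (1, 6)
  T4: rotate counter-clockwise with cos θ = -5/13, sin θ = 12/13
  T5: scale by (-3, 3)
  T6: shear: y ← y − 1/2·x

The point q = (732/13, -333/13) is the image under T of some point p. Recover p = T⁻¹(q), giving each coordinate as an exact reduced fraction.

T1 = [1 0 6; 0 1 -1; 0 0 1]
T2·T1 = [1 0 6; 2 1 11; 0 0 1]
T3·…·T1 = [1 0 7; 2 1 17; 0 0 1]
T4·…·T1 = [-29/13 -12/13 -239/13; 2/13 -5/13 -1/13; 0 0 1]
T5·…·T1 = [87/13 36/13 717/13; 6/13 -15/13 -3/13; 0 0 1]
T6·…·T1 = [87/13 36/13 717/13; -75/26 -33/13 -723/26; 0 0 1]
det M = -9; M⁻¹ = [11/39 4/13 -7; -25/78 -29/39 -3; 0 0 1]
M⁻¹ · (732/13, -333/13)ᵀ = (1, -2)ᵀ

p = (1, -2)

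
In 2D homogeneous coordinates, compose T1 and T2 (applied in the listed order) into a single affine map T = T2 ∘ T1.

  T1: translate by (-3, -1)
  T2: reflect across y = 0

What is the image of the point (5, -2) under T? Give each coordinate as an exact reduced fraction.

T1 translate by (-3, -1): (5, -2) → (2, -3)
T2 reflect across y = 0: (2, -3) → (2, 3)

T(p) = (2, 3)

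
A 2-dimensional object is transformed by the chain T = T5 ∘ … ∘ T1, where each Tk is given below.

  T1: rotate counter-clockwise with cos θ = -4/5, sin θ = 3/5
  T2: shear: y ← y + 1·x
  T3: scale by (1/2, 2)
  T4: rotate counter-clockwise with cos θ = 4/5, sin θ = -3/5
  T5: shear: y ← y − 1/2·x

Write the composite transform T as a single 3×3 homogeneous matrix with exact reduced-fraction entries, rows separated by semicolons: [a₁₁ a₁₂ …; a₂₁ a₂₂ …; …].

T1 = [-4/5 -3/5 0; 3/5 -4/5 0; 0 0 1]
T2·T1 = [-4/5 -3/5 0; -1/5 -7/5 0; 0 0 1]
T3·…·T1 = [-2/5 -3/10 0; -2/5 -14/5 0; 0 0 1]
T4·…·T1 = [-14/25 -48/25 0; -2/25 -103/50 0; 0 0 1]
T5·…·T1 = [-14/25 -48/25 0; 1/5 -11/10 0; 0 0 1]

T = [-14/25 -48/25 0; 1/5 -11/10 0; 0 0 1]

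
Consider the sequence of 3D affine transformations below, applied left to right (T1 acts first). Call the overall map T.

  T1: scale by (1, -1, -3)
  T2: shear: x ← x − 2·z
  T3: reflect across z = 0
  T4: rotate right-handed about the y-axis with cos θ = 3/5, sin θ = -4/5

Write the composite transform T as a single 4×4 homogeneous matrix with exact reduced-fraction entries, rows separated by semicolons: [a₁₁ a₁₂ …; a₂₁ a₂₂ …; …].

T = [3/5 0 6/5 0; 0 -1 0 0; 4/5 0 33/5 0; 0 0 0 1]

T1 = [1 0 0 0; 0 -1 0 0; 0 0 -3 0; 0 0 0 1]
T2·T1 = [1 0 6 0; 0 -1 0 0; 0 0 -3 0; 0 0 0 1]
T3·…·T1 = [1 0 6 0; 0 -1 0 0; 0 0 3 0; 0 0 0 1]
T4·…·T1 = [3/5 0 6/5 0; 0 -1 0 0; 4/5 0 33/5 0; 0 0 0 1]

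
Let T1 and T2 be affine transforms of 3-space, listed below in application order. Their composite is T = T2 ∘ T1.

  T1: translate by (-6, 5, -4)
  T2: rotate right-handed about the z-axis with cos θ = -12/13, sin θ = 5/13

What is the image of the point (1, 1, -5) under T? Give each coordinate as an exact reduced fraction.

T1 translate by (-6, 5, -4): (1, 1, -5) → (-5, 6, -9)
T2 rotate right-handed about the z-axis with cos θ = -12/13, sin θ = 5/13: (-5, 6, -9) → (30/13, -97/13, -9)

T(p) = (30/13, -97/13, -9)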